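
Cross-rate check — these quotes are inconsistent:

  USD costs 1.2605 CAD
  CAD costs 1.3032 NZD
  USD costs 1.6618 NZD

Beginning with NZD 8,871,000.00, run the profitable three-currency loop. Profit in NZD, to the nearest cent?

Profit: NZD 103,234.48

Profitable loop is NZD → CAD → USD → NZD:
NZD 8,871,000.00 ÷ 1.3032 = CAD 6,807,090.24
CAD 6,807,090.24 ÷ 1.2605 = USD 5,400,309.59
USD 5,400,309.59 × 1.6618 = NZD 8,974,234.48
Profit = NZD 8,974,234.48 − NZD 8,871,000.00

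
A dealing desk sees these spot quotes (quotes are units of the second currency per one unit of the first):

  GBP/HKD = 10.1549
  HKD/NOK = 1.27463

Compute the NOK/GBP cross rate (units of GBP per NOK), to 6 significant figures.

NOK/GBP = 0.0772574

1 NOK ÷ 1.27463 = 0.784541 HKD
0.784541 HKD ÷ 10.1549 = 0.0772574 GBP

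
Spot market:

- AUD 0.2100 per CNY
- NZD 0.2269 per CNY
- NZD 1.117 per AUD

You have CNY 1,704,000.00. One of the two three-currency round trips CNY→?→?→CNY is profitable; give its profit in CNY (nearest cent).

Profitable loop is CNY → AUD → NZD → CNY:
CNY 1,704,000.00 × 0.2100 = AUD 357,840.00
AUD 357,840.00 × 1.117 = NZD 399,707.28
NZD 399,707.28 ÷ 0.2269 = CNY 1,761,601.06
Profit = CNY 1,761,601.06 − CNY 1,704,000.00

Profit: CNY 57,601.06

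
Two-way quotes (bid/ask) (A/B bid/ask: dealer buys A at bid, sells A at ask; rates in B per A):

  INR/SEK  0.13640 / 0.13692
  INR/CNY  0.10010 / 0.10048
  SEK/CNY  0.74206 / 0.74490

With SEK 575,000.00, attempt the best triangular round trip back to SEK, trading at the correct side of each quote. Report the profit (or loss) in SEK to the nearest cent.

Best loop SEK → CNY → INR → SEK:
SEK 575,000.00 × 0.74206 (sell SEK at bid) = CNY 426,684.50
CNY 426,684.50 ÷ 0.10048 (buy INR at ask) = INR 4,246,461.98
INR 4,246,461.98 × 0.13640 (sell INR at bid) = SEK 579,217.41

Net profit: SEK 4,217.41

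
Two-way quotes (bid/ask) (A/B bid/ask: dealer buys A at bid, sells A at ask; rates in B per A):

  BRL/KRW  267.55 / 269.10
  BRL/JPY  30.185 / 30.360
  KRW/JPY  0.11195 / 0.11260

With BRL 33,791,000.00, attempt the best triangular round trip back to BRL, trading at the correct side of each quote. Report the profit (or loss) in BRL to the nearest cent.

Net result: BRL -128,982.90 (no profitable arbitrage after spreads)

Best loop BRL → JPY → KRW → BRL:
BRL 33,791,000.00 × 30.185 (sell BRL at bid) = JPY 1,019,981,335
JPY 1,019,981,335 ÷ 0.11260 (buy KRW at ask) = KRW 9,058,448,801
KRW 9,058,448,801 ÷ 269.10 (buy BRL at ask) = BRL 33,662,017.10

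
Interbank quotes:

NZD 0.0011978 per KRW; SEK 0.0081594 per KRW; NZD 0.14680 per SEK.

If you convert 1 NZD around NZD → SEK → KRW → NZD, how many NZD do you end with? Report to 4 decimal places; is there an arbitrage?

1.0000 (no arbitrage)

Around NZD → SEK → KRW → NZD: 1 ÷ 0.14680 ÷ 0.0081594 × 0.0011978 = 1.000000
Product ≈ 1 (deviation 0.000%, within rounding noise).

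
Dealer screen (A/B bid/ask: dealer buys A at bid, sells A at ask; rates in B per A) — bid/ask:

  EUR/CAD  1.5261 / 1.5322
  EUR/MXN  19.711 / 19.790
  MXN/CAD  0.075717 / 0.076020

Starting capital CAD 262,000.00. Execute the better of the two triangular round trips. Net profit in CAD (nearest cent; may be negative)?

Best loop CAD → MXN → EUR → CAD:
CAD 262,000.00 ÷ 0.076020 (buy MXN at ask) = MXN 3,446,461.46
MXN 3,446,461.46 ÷ 19.790 (buy EUR at ask) = EUR 174,151.67
EUR 174,151.67 × 1.5261 (sell EUR at bid) = CAD 265,772.86

Net profit: CAD 3,772.86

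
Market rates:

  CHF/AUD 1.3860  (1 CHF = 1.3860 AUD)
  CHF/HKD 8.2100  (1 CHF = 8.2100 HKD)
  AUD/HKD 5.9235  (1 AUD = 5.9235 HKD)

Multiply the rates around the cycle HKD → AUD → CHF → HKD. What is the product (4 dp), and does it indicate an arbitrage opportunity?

Around HKD → AUD → CHF → HKD: 1 ÷ 5.9235 ÷ 1.3860 × 8.2100 = 1.000004
Product ≈ 1 (deviation 0.000%, within rounding noise).

1.0000 (no arbitrage)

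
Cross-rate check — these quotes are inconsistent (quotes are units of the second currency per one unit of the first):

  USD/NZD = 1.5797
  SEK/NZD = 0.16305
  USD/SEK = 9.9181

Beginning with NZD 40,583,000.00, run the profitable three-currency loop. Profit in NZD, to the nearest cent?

Profitable loop is NZD → USD → SEK → NZD:
NZD 40,583,000.00 ÷ 1.5797 = USD 25,690,320.95
USD 25,690,320.95 × 9.9181 = SEK 254,799,172.18
SEK 254,799,172.18 × 0.16305 = NZD 41,545,005.02
Profit = NZD 41,545,005.02 − NZD 40,583,000.00

Profit: NZD 962,005.02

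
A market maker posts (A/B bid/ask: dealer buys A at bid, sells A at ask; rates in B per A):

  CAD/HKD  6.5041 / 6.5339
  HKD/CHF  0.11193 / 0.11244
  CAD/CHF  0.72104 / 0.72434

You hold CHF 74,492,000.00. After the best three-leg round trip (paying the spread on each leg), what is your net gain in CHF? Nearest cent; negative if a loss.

Best loop CHF → CAD → HKD → CHF:
CHF 74,492,000.00 ÷ 0.72434 (buy CAD at ask) = CAD 102,841,207.17
CAD 102,841,207.17 × 6.5041 (sell CAD at bid) = HKD 668,889,495.54
HKD 668,889,495.54 × 0.11193 (sell HKD at bid) = CHF 74,868,801.24

Net profit: CHF 376,801.24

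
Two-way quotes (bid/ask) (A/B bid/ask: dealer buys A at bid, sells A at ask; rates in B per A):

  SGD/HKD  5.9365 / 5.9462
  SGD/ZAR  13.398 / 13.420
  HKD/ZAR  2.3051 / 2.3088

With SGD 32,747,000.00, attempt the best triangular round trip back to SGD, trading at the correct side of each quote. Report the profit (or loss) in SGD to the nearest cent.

Net profit: SGD 644,755.12

Best loop SGD → HKD → ZAR → SGD:
SGD 32,747,000.00 × 5.9365 (sell SGD at bid) = HKD 194,402,565.50
HKD 194,402,565.50 × 2.3051 (sell HKD at bid) = ZAR 448,117,353.73
ZAR 448,117,353.73 ÷ 13.420 (buy SGD at ask) = SGD 33,391,755.12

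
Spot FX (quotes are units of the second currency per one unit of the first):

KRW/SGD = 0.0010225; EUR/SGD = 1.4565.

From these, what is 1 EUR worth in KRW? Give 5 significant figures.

EUR/KRW = 1424.4

1 EUR × 1.4565 = 1.4565 SGD
1.4565 SGD ÷ 0.0010225 = 1424.45 KRW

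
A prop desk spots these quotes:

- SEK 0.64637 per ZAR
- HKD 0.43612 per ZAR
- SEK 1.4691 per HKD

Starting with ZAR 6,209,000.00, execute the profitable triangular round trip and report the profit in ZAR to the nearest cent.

Profit: ZAR 54,909.71

Profitable loop is ZAR → SEK → HKD → ZAR:
ZAR 6,209,000.00 × 0.64637 = SEK 4,013,311.33
SEK 4,013,311.33 ÷ 1.4691 = HKD 2,731,816.30
HKD 2,731,816.30 ÷ 0.43612 = ZAR 6,263,909.71
Profit = ZAR 6,263,909.71 − ZAR 6,209,000.00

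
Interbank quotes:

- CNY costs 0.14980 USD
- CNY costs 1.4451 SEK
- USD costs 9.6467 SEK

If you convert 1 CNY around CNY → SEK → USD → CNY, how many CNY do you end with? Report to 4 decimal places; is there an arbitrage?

1.0000 (no arbitrage)

Around CNY → SEK → USD → CNY: 1 × 1.4451 ÷ 9.6467 ÷ 0.14980 = 1.000017
Product ≈ 1 (deviation 0.002%, within rounding noise).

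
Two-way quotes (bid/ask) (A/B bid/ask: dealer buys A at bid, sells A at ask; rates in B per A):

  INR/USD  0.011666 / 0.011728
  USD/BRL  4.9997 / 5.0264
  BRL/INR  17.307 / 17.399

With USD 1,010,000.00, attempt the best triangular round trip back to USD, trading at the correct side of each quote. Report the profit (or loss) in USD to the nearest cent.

Net profit: USD 9,551.31

Best loop USD → BRL → INR → USD:
USD 1,010,000.00 × 4.9997 (sell USD at bid) = BRL 5,049,697.00
BRL 5,049,697.00 × 17.307 (sell BRL at bid) = INR 87,395,105.98
INR 87,395,105.98 × 0.011666 (sell INR at bid) = USD 1,019,551.31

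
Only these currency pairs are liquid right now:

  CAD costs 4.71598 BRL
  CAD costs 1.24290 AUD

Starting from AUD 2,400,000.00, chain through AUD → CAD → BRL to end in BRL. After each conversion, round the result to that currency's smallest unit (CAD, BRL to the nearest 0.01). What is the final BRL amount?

AUD 2,400,000.00 ÷ 1.24290 = CAD 1,930,967.90
CAD 1,930,967.90 × 4.71598 = BRL 9,106,406.00

BRL 9,106,406.00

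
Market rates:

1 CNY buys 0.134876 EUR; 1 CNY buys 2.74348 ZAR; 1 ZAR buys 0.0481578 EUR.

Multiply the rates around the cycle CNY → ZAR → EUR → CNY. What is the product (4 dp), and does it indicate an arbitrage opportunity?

Around CNY → ZAR → EUR → CNY: 1 × 2.74348 × 0.0481578 ÷ 0.134876 = 0.979566
Product < 1; profitable direction is CNY → EUR → ZAR → CNY.

0.9796 (arbitrage exists)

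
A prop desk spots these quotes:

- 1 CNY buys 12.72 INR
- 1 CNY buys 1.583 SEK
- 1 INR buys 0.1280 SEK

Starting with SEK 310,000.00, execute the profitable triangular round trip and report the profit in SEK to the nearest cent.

Profitable loop is SEK → CNY → INR → SEK:
SEK 310,000.00 ÷ 1.583 = CNY 195,830.70
CNY 195,830.70 × 12.72 = INR 2,490,966.52
INR 2,490,966.52 × 0.1280 = SEK 318,843.71
Profit = SEK 318,843.71 − SEK 310,000.00

Profit: SEK 8,843.71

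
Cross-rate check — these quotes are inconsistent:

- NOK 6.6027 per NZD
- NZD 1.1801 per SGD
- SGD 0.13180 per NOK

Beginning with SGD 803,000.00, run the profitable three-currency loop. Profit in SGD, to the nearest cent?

Profitable loop is SGD → NZD → NOK → SGD:
SGD 803,000.00 × 1.1801 = NZD 947,620.30
NZD 947,620.30 × 6.6027 = NOK 6,256,852.55
NOK 6,256,852.55 × 0.13180 = SGD 824,653.17
Profit = SGD 824,653.17 − SGD 803,000.00

Profit: SGD 21,653.17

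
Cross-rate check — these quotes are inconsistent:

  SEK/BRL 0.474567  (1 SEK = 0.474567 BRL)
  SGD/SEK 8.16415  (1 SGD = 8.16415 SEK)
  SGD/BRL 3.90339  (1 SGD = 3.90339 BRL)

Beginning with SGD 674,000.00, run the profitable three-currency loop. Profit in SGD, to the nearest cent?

Profitable loop is SGD → BRL → SEK → SGD:
SGD 674,000.00 × 3.90339 = BRL 2,630,884.86
BRL 2,630,884.86 ÷ 0.474567 = SEK 5,543,758.54
SEK 5,543,758.54 ÷ 8.16415 = SGD 679,036.83
Profit = SGD 679,036.83 − SGD 674,000.00

Profit: SGD 5,036.83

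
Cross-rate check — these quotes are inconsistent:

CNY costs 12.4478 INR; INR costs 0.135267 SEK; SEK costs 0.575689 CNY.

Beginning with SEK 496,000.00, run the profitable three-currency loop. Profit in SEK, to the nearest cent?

Profit: SEK 15,692.78

Profitable loop is SEK → INR → CNY → SEK:
SEK 496,000.00 ÷ 0.135267 = INR 3,666,821.92
INR 3,666,821.92 ÷ 12.4478 = CNY 294,575.90
CNY 294,575.90 ÷ 0.575689 = SEK 511,692.78
Profit = SEK 511,692.78 − SEK 496,000.00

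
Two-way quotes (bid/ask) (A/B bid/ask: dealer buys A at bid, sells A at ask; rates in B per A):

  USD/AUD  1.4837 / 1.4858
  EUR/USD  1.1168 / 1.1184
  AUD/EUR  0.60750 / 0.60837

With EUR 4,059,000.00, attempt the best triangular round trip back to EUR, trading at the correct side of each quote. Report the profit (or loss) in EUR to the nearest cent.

Net profit: EUR 26,891.55

Best loop EUR → USD → AUD → EUR:
EUR 4,059,000.00 × 1.1168 (sell EUR at bid) = USD 4,533,091.20
USD 4,533,091.20 × 1.4837 (sell USD at bid) = AUD 6,725,747.41
AUD 6,725,747.41 × 0.60750 (sell AUD at bid) = EUR 4,085,891.55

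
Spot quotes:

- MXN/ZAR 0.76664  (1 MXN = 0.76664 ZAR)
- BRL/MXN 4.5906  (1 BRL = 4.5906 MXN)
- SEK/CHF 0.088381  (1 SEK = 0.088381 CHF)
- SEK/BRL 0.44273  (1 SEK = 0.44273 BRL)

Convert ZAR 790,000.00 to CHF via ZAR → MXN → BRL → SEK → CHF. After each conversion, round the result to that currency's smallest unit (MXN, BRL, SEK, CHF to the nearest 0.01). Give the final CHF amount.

ZAR 790,000.00 ÷ 0.76664 = MXN 1,030,470.63
MXN 1,030,470.63 ÷ 4.5906 = BRL 224,474.06
BRL 224,474.06 ÷ 0.44273 = SEK 507,022.47
SEK 507,022.47 × 0.088381 = CHF 44,811.15

CHF 44,811.15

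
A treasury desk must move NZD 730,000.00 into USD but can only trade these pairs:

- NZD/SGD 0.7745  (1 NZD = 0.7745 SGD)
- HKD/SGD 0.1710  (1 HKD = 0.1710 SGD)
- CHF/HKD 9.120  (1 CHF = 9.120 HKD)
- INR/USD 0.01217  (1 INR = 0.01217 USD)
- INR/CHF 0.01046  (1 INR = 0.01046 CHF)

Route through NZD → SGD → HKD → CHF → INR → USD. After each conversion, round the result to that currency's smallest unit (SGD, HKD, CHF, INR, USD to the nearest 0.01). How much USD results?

NZD 730,000.00 × 0.7745 = SGD 565,385.00
SGD 565,385.00 ÷ 0.1710 = HKD 3,306,345.03
HKD 3,306,345.03 ÷ 9.120 = CHF 362,537.83
CHF 362,537.83 ÷ 0.01046 = INR 34,659,448.37
INR 34,659,448.37 × 0.01217 = USD 421,805.49

USD 421,805.49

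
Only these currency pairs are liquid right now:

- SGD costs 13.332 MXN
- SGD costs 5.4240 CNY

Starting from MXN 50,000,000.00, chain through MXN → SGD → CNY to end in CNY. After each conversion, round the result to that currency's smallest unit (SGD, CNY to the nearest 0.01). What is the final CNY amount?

CNY 20,342,034.22

MXN 50,000,000.00 ÷ 13.332 = SGD 3,750,375.04
SGD 3,750,375.04 × 5.4240 = CNY 20,342,034.22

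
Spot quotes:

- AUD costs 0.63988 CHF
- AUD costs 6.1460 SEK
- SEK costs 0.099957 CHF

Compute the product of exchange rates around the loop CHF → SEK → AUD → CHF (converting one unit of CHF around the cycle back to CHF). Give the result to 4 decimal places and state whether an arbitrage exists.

1.0416 (arbitrage exists)

Around CHF → SEK → AUD → CHF: 1 ÷ 0.099957 ÷ 6.1460 × 0.63988 = 1.041580
Product > 1; profitable direction is CHF → SEK → AUD → CHF.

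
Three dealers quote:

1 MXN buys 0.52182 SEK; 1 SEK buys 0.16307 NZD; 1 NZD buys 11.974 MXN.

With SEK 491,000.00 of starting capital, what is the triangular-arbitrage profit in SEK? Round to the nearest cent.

Profitable loop is SEK → NZD → MXN → SEK:
SEK 491,000.00 × 0.16307 = NZD 80,067.37
NZD 80,067.37 × 11.974 = MXN 958,726.69
MXN 958,726.69 × 0.52182 = SEK 500,282.76
Profit = SEK 500,282.76 − SEK 491,000.00

Profit: SEK 9,282.76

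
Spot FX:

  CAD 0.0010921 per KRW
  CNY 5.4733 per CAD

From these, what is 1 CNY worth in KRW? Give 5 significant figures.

CNY/KRW = 167.30

1 CNY ÷ 5.4733 = 0.182705 CAD
0.182705 CAD ÷ 0.0010921 = 167.297 KRW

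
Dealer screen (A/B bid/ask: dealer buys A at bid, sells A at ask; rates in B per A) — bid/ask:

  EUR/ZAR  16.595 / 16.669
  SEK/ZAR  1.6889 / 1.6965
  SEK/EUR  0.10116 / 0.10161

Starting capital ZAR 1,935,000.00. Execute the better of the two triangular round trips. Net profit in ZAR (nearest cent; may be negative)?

Net result: ZAR -5,526.11 (no profitable arbitrage after spreads)

Best loop ZAR → EUR → SEK → ZAR:
ZAR 1,935,000.00 ÷ 16.669 (buy EUR at ask) = EUR 116,083.75
EUR 116,083.75 ÷ 0.10161 (buy SEK at ask) = SEK 1,142,444.13
SEK 1,142,444.13 × 1.6889 (sell SEK at bid) = ZAR 1,929,473.89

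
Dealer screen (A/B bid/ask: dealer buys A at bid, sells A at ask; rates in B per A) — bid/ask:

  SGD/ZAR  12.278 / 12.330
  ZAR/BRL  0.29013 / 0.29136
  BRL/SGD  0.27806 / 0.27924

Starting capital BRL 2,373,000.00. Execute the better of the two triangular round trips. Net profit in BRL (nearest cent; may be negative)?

Best loop BRL → ZAR → SGD → BRL:
BRL 2,373,000.00 ÷ 0.29136 (buy ZAR at ask) = ZAR 8,144,563.43
ZAR 8,144,563.43 ÷ 12.330 (buy SGD at ask) = SGD 660,548.53
SGD 660,548.53 ÷ 0.27924 (buy BRL at ask) = BRL 2,365,522.61

Net result: BRL -7,477.39 (no profitable arbitrage after spreads)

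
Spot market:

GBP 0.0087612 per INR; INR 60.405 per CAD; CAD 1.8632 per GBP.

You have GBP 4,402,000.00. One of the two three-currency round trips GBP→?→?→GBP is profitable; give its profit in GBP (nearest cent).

Profitable loop is GBP → INR → CAD → GBP:
GBP 4,402,000.00 ÷ 0.0087612 = INR 502,442,587.77
INR 502,442,587.77 ÷ 60.405 = CAD 8,317,897.32
CAD 8,317,897.32 ÷ 1.8632 = GBP 4,464,307.28
Profit = GBP 4,464,307.28 − GBP 4,402,000.00

Profit: GBP 62,307.28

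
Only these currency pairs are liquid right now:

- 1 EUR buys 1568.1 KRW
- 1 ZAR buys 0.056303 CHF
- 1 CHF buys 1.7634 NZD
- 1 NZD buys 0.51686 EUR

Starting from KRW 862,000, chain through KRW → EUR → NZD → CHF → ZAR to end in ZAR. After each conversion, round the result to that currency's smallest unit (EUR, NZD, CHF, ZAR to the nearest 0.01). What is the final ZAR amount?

ZAR 10,712.22

KRW 862,000 ÷ 1568.1 = EUR 549.71
EUR 549.71 ÷ 0.51686 = NZD 1,063.56
NZD 1,063.56 ÷ 1.7634 = CHF 603.13
CHF 603.13 ÷ 0.056303 = ZAR 10,712.22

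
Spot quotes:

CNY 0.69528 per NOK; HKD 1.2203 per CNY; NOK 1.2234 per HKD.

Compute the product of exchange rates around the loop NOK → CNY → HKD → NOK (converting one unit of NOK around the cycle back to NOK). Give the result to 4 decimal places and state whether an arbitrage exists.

Around NOK → CNY → HKD → NOK: 1 × 0.69528 × 1.2203 × 1.2234 = 1.037994
Product > 1; profitable direction is NOK → CNY → HKD → NOK.

1.0380 (arbitrage exists)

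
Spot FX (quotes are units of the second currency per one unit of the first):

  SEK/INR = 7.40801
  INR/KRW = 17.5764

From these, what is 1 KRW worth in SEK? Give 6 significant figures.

1 KRW ÷ 17.5764 = 0.0568945 INR
0.0568945 INR ÷ 7.40801 = 0.00768013 SEK

KRW/SEK = 0.00768013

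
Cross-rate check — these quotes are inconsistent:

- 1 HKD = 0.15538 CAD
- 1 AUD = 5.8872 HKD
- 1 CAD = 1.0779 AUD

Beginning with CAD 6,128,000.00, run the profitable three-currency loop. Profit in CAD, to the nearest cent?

Profit: CAD 86,931.95

Profitable loop is CAD → HKD → AUD → CAD:
CAD 6,128,000.00 ÷ 0.15538 = HKD 39,438,795.21
HKD 39,438,795.21 ÷ 5.8872 = AUD 6,699,075.15
AUD 6,699,075.15 ÷ 1.0779 = CAD 6,214,931.95
Profit = CAD 6,214,931.95 − CAD 6,128,000.00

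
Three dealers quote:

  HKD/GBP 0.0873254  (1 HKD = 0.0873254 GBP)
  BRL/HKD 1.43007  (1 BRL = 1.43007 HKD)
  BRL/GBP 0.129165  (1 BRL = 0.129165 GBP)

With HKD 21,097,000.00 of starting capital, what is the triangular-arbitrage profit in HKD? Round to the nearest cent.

Profitable loop is HKD → BRL → GBP → HKD:
HKD 21,097,000.00 ÷ 1.43007 = BRL 14,752,424.71
BRL 14,752,424.71 × 0.129165 = GBP 1,905,496.94
GBP 1,905,496.94 ÷ 0.0873254 = HKD 21,820,649.40
Profit = HKD 21,820,649.40 − HKD 21,097,000.00

Profit: HKD 723,649.40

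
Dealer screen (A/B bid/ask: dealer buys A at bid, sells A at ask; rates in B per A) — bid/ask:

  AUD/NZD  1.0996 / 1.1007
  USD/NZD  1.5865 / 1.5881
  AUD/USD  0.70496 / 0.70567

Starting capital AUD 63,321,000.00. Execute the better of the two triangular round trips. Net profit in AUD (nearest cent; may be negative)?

Net profit: AUD 1,019,339.81

Best loop AUD → USD → NZD → AUD:
AUD 63,321,000.00 × 0.70496 (sell AUD at bid) = USD 44,638,772.16
USD 44,638,772.16 × 1.5865 (sell USD at bid) = NZD 70,819,412.03
NZD 70,819,412.03 ÷ 1.1007 (buy AUD at ask) = AUD 64,340,339.81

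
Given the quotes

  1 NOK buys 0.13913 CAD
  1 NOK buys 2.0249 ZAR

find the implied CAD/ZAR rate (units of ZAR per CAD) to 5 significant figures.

CAD/ZAR = 14.554

1 CAD ÷ 0.13913 = 7.18752 NOK
7.18752 NOK × 2.0249 = 14.554 ZAR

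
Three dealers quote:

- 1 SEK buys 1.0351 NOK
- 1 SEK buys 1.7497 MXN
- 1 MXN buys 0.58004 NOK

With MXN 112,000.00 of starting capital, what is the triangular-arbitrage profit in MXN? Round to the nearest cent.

Profit: MXN 2,229.64

Profitable loop is MXN → SEK → NOK → MXN:
MXN 112,000.00 ÷ 1.7497 = SEK 64,010.97
SEK 64,010.97 × 1.0351 = NOK 66,257.76
NOK 66,257.76 ÷ 0.58004 = MXN 114,229.64
Profit = MXN 114,229.64 − MXN 112,000.00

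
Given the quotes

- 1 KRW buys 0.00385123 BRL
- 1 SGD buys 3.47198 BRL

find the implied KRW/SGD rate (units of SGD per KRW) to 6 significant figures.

KRW/SGD = 0.00110923

1 KRW × 0.00385123 = 0.00385123 BRL
0.00385123 BRL ÷ 3.47198 = 0.00110923 SGD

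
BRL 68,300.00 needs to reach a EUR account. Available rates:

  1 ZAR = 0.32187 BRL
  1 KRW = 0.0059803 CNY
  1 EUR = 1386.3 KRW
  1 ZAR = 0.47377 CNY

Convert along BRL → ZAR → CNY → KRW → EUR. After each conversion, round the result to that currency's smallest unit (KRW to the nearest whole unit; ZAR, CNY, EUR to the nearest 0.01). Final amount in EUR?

EUR 12,126.28

BRL 68,300.00 ÷ 0.32187 = ZAR 212,197.47
ZAR 212,197.47 × 0.47377 = CNY 100,532.80
CNY 100,532.80 ÷ 0.0059803 = KRW 16,810,662
KRW 16,810,662 ÷ 1386.3 = EUR 12,126.28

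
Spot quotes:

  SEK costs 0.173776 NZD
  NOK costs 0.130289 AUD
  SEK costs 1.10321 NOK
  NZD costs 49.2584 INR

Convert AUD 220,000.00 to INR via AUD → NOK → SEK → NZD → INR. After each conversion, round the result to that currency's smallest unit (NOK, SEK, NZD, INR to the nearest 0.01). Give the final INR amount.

AUD 220,000.00 ÷ 0.130289 = NOK 1,688,553.91
NOK 1,688,553.91 ÷ 1.10321 = SEK 1,530,582.49
SEK 1,530,582.49 × 0.173776 = NZD 265,978.50
NZD 265,978.50 × 49.2584 = INR 13,101,675.34

INR 13,101,675.34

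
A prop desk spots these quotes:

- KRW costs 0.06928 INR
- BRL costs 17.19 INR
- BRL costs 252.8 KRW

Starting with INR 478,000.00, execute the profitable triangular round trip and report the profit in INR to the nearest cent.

Profitable loop is INR → BRL → KRW → INR:
INR 478,000.00 ÷ 17.19 = BRL 27,806.86
BRL 27,806.86 × 252.8 = KRW 7,029,575
KRW 7,029,575 × 0.06928 = INR 487,008.98
Profit = INR 487,008.98 − INR 478,000.00

Profit: INR 9,008.98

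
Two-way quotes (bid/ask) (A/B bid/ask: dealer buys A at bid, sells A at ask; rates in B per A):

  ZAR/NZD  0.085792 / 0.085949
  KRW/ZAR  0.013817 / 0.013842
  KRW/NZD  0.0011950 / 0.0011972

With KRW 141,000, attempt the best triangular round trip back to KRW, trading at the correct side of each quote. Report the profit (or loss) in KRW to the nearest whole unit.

Net profit: KRW 627

Best loop KRW → NZD → ZAR → KRW:
KRW 141,000 × 0.0011950 (sell KRW at bid) = NZD 168.50
NZD 168.50 ÷ 0.085949 (buy ZAR at ask) = ZAR 1,960.41
ZAR 1,960.41 ÷ 0.013842 (buy KRW at ask) = KRW 141,627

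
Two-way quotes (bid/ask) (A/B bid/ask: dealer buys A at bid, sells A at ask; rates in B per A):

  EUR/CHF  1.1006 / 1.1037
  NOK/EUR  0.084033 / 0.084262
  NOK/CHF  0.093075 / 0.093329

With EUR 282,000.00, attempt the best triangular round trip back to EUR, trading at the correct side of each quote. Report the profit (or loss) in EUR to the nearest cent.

Best loop EUR → NOK → CHF → EUR:
EUR 282,000.00 ÷ 0.084262 (buy NOK at ask) = NOK 3,346,704.33
NOK 3,346,704.33 × 0.093075 (sell NOK at bid) = CHF 311,494.51
CHF 311,494.51 ÷ 1.1037 (buy EUR at ask) = EUR 282,227.51

Net profit: EUR 227.51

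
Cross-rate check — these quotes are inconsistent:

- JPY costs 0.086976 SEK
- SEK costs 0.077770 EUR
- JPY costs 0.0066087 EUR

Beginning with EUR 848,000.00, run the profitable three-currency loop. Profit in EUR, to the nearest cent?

Profitable loop is EUR → JPY → SEK → EUR:
EUR 848,000.00 ÷ 0.0066087 = JPY 128,315,705
JPY 128,315,705 × 0.086976 = SEK 11,160,386.76
SEK 11,160,386.76 × 0.077770 = EUR 867,943.28
Profit = EUR 867,943.28 − EUR 848,000.00

Profit: EUR 19,943.28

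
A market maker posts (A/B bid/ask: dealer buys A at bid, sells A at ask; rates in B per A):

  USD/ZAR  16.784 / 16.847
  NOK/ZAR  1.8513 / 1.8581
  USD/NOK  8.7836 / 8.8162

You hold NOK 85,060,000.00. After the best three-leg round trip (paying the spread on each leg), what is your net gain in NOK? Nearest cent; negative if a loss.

Net profit: NOK 2,090,590.10

Best loop NOK → USD → ZAR → NOK:
NOK 85,060,000.00 ÷ 8.8162 (buy USD at ask) = USD 9,648,147.73
USD 9,648,147.73 × 16.784 (sell USD at bid) = ZAR 161,934,511.47
ZAR 161,934,511.47 ÷ 1.8581 (buy NOK at ask) = NOK 87,150,590.10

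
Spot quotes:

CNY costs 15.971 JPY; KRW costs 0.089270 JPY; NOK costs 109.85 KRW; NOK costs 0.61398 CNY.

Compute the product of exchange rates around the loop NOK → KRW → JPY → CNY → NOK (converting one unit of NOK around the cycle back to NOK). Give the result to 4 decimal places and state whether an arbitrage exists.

1.0000 (no arbitrage)

Around NOK → KRW → JPY → CNY → NOK: 1 × 109.85 × 0.089270 ÷ 15.971 ÷ 0.61398 = 1.000044
Product ≈ 1 (deviation 0.004%, within rounding noise).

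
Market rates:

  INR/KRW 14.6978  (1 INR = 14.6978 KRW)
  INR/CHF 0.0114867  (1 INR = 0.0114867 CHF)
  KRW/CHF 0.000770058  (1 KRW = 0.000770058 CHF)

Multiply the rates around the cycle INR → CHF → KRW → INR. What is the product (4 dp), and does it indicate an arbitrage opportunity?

Around INR → CHF → KRW → INR: 1 × 0.0114867 ÷ 0.000770058 ÷ 14.6978 = 1.014891
Product > 1; profitable direction is INR → CHF → KRW → INR.

1.0149 (arbitrage exists)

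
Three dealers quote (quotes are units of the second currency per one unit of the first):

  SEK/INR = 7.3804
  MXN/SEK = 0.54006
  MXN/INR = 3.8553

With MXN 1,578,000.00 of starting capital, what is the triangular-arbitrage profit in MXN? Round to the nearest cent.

Profit: MXN 53,438.60

Profitable loop is MXN → SEK → INR → MXN:
MXN 1,578,000.00 × 0.54006 = SEK 852,214.68
SEK 852,214.68 × 7.3804 = INR 6,289,685.22
INR 6,289,685.22 ÷ 3.8553 = MXN 1,631,438.60
Profit = MXN 1,631,438.60 − MXN 1,578,000.00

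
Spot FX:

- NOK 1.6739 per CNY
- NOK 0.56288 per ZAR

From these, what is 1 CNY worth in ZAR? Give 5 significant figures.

CNY/ZAR = 2.9738

1 CNY × 1.6739 = 1.6739 NOK
1.6739 NOK ÷ 0.56288 = 2.97381 ZAR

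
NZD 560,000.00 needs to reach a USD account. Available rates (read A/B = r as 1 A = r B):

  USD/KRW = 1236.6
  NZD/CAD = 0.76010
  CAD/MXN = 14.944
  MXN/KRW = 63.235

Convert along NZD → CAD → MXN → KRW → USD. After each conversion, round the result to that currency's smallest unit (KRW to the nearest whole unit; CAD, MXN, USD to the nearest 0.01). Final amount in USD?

NZD 560,000.00 × 0.76010 = CAD 425,656.00
CAD 425,656.00 × 14.944 = MXN 6,361,003.26
MXN 6,361,003.26 × 63.235 = KRW 402,238,041
KRW 402,238,041 ÷ 1236.6 = USD 325,277.41

USD 325,277.41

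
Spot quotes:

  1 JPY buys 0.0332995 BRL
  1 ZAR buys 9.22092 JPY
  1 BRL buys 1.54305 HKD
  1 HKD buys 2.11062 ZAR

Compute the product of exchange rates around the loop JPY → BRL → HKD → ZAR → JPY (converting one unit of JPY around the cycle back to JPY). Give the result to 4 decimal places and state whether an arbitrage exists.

Around JPY → BRL → HKD → ZAR → JPY: 1 × 0.0332995 × 1.54305 × 2.11062 × 9.22092 = 1.000005
Product ≈ 1 (deviation 0.000%, within rounding noise).

1.0000 (no arbitrage)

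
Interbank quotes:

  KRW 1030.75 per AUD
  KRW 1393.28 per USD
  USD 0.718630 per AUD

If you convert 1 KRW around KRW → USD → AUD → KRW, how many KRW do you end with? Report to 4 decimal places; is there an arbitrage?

Around KRW → USD → AUD → KRW: 1 ÷ 1393.28 ÷ 0.718630 × 1030.75 = 1.029460
Product > 1; profitable direction is KRW → USD → AUD → KRW.

1.0295 (arbitrage exists)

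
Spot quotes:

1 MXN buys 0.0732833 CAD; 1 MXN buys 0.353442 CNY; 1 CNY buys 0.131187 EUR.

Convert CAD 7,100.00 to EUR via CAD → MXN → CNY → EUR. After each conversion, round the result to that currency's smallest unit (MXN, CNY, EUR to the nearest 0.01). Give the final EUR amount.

EUR 4,492.23

CAD 7,100.00 ÷ 0.0732833 = MXN 96,884.28
MXN 96,884.28 × 0.353442 = CNY 34,242.97
CNY 34,242.97 × 0.131187 = EUR 4,492.23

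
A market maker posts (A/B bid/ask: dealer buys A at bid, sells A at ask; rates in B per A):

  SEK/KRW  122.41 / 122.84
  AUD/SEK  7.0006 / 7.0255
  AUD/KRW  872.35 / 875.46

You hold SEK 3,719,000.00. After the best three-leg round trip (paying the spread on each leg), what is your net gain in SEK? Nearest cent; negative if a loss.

Net profit: SEK 40,238.66

Best loop SEK → AUD → KRW → SEK:
SEK 3,719,000.00 ÷ 7.0255 (buy AUD at ask) = AUD 529,357.34
AUD 529,357.34 × 872.35 (sell AUD at bid) = KRW 461,784,877
KRW 461,784,877 ÷ 122.84 (buy SEK at ask) = SEK 3,759,238.66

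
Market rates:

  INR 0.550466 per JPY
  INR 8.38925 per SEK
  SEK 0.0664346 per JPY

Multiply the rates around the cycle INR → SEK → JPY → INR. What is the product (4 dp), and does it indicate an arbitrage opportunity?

0.9877 (arbitrage exists)

Around INR → SEK → JPY → INR: 1 ÷ 8.38925 ÷ 0.0664346 × 0.550466 = 0.987673
Product < 1; profitable direction is INR → JPY → SEK → INR.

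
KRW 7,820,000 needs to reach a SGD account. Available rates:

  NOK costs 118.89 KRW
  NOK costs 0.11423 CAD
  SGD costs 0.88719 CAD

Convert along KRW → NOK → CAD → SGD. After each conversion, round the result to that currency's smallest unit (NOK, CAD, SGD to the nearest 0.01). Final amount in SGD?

SGD 8,468.86

KRW 7,820,000 ÷ 118.89 = NOK 65,775.09
NOK 65,775.09 × 0.11423 = CAD 7,513.49
CAD 7,513.49 ÷ 0.88719 = SGD 8,468.86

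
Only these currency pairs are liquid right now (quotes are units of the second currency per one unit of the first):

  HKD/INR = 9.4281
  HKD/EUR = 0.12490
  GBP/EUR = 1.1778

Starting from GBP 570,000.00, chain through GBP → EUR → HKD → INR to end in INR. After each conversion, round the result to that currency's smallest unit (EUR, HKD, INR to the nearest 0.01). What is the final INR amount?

INR 50,676,679.08

GBP 570,000.00 × 1.1778 = EUR 671,346.00
EUR 671,346.00 ÷ 0.12490 = HKD 5,375,068.05
HKD 5,375,068.05 × 9.4281 = INR 50,676,679.08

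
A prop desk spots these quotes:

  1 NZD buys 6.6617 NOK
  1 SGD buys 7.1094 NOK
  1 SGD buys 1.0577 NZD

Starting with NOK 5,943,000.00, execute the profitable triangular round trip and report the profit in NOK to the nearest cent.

Profit: NOK 53,407.03

Profitable loop is NOK → NZD → SGD → NOK:
NOK 5,943,000.00 ÷ 6.6617 = NZD 892,114.63
NZD 892,114.63 ÷ 1.0577 = SGD 843,447.69
SGD 843,447.69 × 7.1094 = NOK 5,996,407.03
Profit = NOK 5,996,407.03 − NOK 5,943,000.00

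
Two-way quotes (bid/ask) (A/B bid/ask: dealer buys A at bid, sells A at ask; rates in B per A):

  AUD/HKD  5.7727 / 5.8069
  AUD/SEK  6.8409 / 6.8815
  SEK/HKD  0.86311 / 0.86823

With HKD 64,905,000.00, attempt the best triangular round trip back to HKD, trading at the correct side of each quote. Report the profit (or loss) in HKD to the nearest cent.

Best loop HKD → AUD → SEK → HKD:
HKD 64,905,000.00 ÷ 5.8069 (buy AUD at ask) = AUD 11,177,220.20
AUD 11,177,220.20 × 6.8409 (sell AUD at bid) = SEK 76,462,245.69
SEK 76,462,245.69 × 0.86311 (sell SEK at bid) = HKD 65,995,328.88

Net profit: HKD 1,090,328.88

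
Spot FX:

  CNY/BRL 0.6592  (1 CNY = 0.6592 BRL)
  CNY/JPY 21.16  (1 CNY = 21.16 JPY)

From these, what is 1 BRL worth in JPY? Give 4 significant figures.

1 BRL ÷ 0.6592 = 1.51699 CNY
1.51699 CNY × 21.16 = 32.0995 JPY

BRL/JPY = 32.10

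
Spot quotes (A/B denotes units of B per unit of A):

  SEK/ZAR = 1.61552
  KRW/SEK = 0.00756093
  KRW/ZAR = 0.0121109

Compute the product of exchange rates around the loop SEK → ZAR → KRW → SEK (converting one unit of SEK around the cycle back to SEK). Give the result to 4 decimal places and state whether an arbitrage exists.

1.0086 (arbitrage exists)

Around SEK → ZAR → KRW → SEK: 1 × 1.61552 ÷ 0.0121109 × 0.00756093 = 1.008582
Product > 1; profitable direction is SEK → ZAR → KRW → SEK.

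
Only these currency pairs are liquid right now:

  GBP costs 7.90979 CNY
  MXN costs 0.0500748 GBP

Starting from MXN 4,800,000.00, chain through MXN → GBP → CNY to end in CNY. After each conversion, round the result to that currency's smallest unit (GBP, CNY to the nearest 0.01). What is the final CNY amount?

CNY 1,901,189.53

MXN 4,800,000.00 × 0.0500748 = GBP 240,359.04
GBP 240,359.04 × 7.90979 = CNY 1,901,189.53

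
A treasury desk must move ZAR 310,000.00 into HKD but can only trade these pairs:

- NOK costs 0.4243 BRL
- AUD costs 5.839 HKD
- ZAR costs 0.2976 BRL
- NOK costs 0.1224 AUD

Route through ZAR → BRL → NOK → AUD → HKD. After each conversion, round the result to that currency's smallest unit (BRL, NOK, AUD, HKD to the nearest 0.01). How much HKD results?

HKD 155,396.58

ZAR 310,000.00 × 0.2976 = BRL 92,256.00
BRL 92,256.00 ÷ 0.4243 = NOK 217,431.06
NOK 217,431.06 × 0.1224 = AUD 26,613.56
AUD 26,613.56 × 5.839 = HKD 155,396.58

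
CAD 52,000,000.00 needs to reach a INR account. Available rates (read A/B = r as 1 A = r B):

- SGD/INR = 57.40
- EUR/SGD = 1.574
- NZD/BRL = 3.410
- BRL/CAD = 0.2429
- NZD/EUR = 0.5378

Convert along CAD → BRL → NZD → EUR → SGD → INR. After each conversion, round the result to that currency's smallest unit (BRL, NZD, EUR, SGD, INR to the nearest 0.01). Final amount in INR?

CAD 52,000,000.00 ÷ 0.2429 = BRL 214,079,868.26
BRL 214,079,868.26 ÷ 3.410 = NZD 62,780,020.02
NZD 62,780,020.02 × 0.5378 = EUR 33,763,094.77
EUR 33,763,094.77 × 1.574 = SGD 53,143,111.17
SGD 53,143,111.17 × 57.40 = INR 3,050,414,581.16

INR 3,050,414,581.16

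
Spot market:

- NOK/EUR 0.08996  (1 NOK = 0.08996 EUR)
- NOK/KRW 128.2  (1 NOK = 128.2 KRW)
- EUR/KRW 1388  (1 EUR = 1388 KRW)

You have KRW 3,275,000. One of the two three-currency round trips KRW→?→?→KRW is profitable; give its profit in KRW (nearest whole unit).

Profit: KRW 87,485

Profitable loop is KRW → EUR → NOK → KRW:
KRW 3,275,000 ÷ 1388 = EUR 2,359.51
EUR 2,359.51 ÷ 0.08996 = NOK 26,228.44
NOK 26,228.44 × 128.2 = KRW 3,362,485
Profit = KRW 3,362,485 − KRW 3,275,000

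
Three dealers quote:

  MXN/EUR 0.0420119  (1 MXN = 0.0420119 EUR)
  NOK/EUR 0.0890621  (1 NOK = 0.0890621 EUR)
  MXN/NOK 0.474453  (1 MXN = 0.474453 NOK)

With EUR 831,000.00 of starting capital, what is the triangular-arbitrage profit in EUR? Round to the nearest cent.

Profit: EUR 4,823.98

Profitable loop is EUR → MXN → NOK → EUR:
EUR 831,000.00 ÷ 0.0420119 = MXN 19,780,109.92
MXN 19,780,109.92 × 0.474453 = NOK 9,384,732.49
NOK 9,384,732.49 × 0.0890621 = EUR 835,823.98
Profit = EUR 835,823.98 − EUR 831,000.00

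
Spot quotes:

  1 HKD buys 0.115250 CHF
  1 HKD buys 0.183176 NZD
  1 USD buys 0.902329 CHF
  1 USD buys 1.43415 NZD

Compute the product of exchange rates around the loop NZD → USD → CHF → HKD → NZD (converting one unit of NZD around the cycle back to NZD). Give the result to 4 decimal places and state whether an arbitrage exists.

1.0000 (no arbitrage)

Around NZD → USD → CHF → HKD → NZD: 1 ÷ 1.43415 × 0.902329 ÷ 0.115250 × 0.183176 = 0.999995
Product ≈ 1 (deviation 0.000%, within rounding noise).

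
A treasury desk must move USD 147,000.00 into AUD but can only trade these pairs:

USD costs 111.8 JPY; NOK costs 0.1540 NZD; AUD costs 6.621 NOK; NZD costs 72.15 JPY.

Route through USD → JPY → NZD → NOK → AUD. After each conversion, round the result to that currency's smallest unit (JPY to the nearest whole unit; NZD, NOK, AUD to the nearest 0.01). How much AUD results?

USD 147,000.00 × 111.8 = JPY 16,434,600
JPY 16,434,600 ÷ 72.15 = NZD 227,783.78
NZD 227,783.78 ÷ 0.1540 = NOK 1,479,115.45
NOK 1,479,115.45 ÷ 6.621 = AUD 223,397.59

AUD 223,397.59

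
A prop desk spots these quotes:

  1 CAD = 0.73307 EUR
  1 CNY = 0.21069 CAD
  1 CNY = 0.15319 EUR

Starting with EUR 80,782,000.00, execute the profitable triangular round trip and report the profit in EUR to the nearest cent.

Profit: EUR 664,711.73

Profitable loop is EUR → CNY → CAD → EUR:
EUR 80,782,000.00 ÷ 0.15319 = CNY 527,332,071.28
CNY 527,332,071.28 × 0.21069 = CAD 111,103,594.10
CAD 111,103,594.10 × 0.73307 = EUR 81,446,711.73
Profit = EUR 81,446,711.73 − EUR 80,782,000.00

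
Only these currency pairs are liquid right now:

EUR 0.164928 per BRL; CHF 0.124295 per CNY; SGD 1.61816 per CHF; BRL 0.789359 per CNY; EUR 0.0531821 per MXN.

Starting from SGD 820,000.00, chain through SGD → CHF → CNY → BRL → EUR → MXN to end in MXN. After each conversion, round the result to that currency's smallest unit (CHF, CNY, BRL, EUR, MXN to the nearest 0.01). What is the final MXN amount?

MXN 9,980,268.17

SGD 820,000.00 ÷ 1.61816 = CHF 506,748.41
CHF 506,748.41 ÷ 0.124295 = CNY 4,076,981.46
CNY 4,076,981.46 × 0.789359 = BRL 3,218,202.01
BRL 3,218,202.01 × 0.164928 = EUR 530,771.62
EUR 530,771.62 ÷ 0.0531821 = MXN 9,980,268.17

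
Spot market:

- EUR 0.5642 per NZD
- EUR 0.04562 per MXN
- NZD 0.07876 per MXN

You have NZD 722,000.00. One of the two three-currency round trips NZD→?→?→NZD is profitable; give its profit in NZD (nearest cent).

Profit: NZD 19,231.20

Profitable loop is NZD → MXN → EUR → NZD:
NZD 722,000.00 ÷ 0.07876 = MXN 9,167,089.89
MXN 9,167,089.89 × 0.04562 = EUR 418,202.64
EUR 418,202.64 ÷ 0.5642 = NZD 741,231.20
Profit = NZD 741,231.20 − NZD 722,000.00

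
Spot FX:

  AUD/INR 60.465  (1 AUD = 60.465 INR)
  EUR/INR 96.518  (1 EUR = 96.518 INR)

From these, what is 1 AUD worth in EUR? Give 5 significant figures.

1 AUD × 60.465 = 60.465 INR
60.465 INR ÷ 96.518 = 0.626463 EUR

AUD/EUR = 0.62646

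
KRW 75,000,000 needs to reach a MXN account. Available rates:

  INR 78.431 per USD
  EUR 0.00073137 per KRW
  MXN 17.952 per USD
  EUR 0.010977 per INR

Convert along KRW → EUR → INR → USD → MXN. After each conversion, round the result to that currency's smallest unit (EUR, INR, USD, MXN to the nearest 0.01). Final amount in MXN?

KRW 75,000,000 × 0.00073137 = EUR 54,852.75
EUR 54,852.75 ÷ 0.010977 = INR 4,997,062.04
INR 4,997,062.04 ÷ 78.431 = USD 63,712.84
USD 63,712.84 × 17.952 = MXN 1,143,772.90

MXN 1,143,772.90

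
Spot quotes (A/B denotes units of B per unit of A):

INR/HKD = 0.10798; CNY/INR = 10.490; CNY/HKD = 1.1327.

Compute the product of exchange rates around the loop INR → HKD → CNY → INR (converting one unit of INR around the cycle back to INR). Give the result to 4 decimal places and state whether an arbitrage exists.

1.0000 (no arbitrage)

Around INR → HKD → CNY → INR: 1 × 0.10798 ÷ 1.1327 × 10.490 = 1.000009
Product ≈ 1 (deviation 0.001%, within rounding noise).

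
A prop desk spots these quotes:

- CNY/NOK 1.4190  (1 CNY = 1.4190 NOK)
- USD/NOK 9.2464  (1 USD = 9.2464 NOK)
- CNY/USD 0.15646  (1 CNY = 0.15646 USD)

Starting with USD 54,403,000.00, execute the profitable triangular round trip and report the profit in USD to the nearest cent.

Profitable loop is USD → NOK → CNY → USD:
USD 54,403,000.00 × 9.2464 = NOK 503,031,899.20
NOK 503,031,899.20 ÷ 1.4190 = CNY 354,497,462.44
CNY 354,497,462.44 × 0.15646 = USD 55,464,672.97
Profit = USD 55,464,672.97 − USD 54,403,000.00

Profit: USD 1,061,672.97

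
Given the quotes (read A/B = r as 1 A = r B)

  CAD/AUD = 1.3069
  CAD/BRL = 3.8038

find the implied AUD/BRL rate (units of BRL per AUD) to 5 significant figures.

AUD/BRL = 2.9106

1 AUD ÷ 1.3069 = 0.765169 CAD
0.765169 CAD × 3.8038 = 2.91055 BRL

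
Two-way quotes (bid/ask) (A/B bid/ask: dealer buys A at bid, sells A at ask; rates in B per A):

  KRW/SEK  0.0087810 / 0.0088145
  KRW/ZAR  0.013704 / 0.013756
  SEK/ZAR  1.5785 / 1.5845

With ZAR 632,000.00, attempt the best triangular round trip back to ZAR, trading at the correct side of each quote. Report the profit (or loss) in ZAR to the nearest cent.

Best loop ZAR → KRW → SEK → ZAR:
ZAR 632,000.00 ÷ 0.013756 (buy KRW at ask) = KRW 45,943,588
KRW 45,943,588 × 0.0087810 (sell KRW at bid) = SEK 403,430.65
SEK 403,430.65 × 1.5785 (sell SEK at bid) = ZAR 636,815.28

Net profit: ZAR 4,815.28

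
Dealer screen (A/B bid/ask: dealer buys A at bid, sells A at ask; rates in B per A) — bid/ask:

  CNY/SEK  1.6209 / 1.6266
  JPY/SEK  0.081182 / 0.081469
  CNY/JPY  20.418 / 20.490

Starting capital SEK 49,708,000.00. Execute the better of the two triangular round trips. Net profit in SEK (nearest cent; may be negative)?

Net profit: SEK 946,550.70

Best loop SEK → CNY → JPY → SEK:
SEK 49,708,000.00 ÷ 1.6266 (buy CNY at ask) = CNY 30,559,449.16
CNY 30,559,449.16 × 20.418 (sell CNY at bid) = JPY 623,962,833
JPY 623,962,833 × 0.081182 (sell JPY at bid) = SEK 50,654,550.70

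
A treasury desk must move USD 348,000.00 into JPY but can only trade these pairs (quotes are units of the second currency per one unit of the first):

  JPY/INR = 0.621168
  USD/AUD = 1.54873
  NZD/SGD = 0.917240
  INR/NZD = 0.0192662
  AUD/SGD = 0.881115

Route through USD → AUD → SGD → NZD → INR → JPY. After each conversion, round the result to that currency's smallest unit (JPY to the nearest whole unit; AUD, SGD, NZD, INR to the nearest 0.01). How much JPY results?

JPY 43,261,286

USD 348,000.00 × 1.54873 = AUD 538,958.04
AUD 538,958.04 × 0.881115 = SGD 474,884.01
SGD 474,884.01 ÷ 0.917240 = NZD 517,731.47
NZD 517,731.47 ÷ 0.0192662 = INR 26,872,526.50
INR 26,872,526.50 ÷ 0.621168 = JPY 43,261,286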